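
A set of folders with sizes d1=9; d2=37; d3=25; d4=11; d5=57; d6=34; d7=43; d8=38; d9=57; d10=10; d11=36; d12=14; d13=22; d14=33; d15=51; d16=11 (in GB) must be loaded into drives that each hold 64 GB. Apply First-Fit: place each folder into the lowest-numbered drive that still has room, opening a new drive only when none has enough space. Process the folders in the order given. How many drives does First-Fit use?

d1 (9 GB) → drive 1 (remaining 55 GB)
d2 (37 GB) → drive 1 (remaining 18 GB)
d3 (25 GB) → drive 2 (remaining 39 GB)
d4 (11 GB) → drive 1 (remaining 7 GB)
d5 (57 GB) → drive 3 (remaining 7 GB)
d6 (34 GB) → drive 2 (remaining 5 GB)
d7 (43 GB) → drive 4 (remaining 21 GB)
d8 (38 GB) → drive 5 (remaining 26 GB)
d9 (57 GB) → drive 6 (remaining 7 GB)
d10 (10 GB) → drive 4 (remaining 11 GB)
d11 (36 GB) → drive 7 (remaining 28 GB)
d12 (14 GB) → drive 5 (remaining 12 GB)
d13 (22 GB) → drive 7 (remaining 6 GB)
d14 (33 GB) → drive 8 (remaining 31 GB)
d15 (51 GB) → drive 9 (remaining 13 GB)
d16 (11 GB) → drive 4 (remaining 0 GB)

9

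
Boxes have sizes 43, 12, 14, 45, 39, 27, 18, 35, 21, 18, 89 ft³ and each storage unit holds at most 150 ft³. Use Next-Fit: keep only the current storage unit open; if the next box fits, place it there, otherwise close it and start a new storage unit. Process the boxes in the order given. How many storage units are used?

3

43 ft³ → storage unit 1 (remaining 107 ft³)
12 ft³ → storage unit 1 (remaining 95 ft³)
14 ft³ → storage unit 1 (remaining 81 ft³)
45 ft³ → storage unit 1 (remaining 36 ft³)
39 ft³ → storage unit 2 (remaining 111 ft³)
27 ft³ → storage unit 2 (remaining 84 ft³)
18 ft³ → storage unit 2 (remaining 66 ft³)
35 ft³ → storage unit 2 (remaining 31 ft³)
21 ft³ → storage unit 2 (remaining 10 ft³)
18 ft³ → storage unit 3 (remaining 132 ft³)
89 ft³ → storage unit 3 (remaining 43 ft³)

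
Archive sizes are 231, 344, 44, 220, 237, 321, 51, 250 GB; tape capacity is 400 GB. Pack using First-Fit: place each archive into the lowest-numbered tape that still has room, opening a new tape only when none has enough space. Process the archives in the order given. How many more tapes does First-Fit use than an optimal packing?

First-Fit: [231,44,51] [344] [220] [237] [321] [250] → 6 tapes.
6 archives exceed 200 GB (half the capacity), and no two of those can share a tape, so at least 6 tapes are needed.
So 6 is already optimal.

0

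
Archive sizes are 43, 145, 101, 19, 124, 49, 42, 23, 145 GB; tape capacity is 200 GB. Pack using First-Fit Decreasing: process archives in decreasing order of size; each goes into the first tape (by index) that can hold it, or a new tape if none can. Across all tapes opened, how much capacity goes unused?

109

Sorted descending: 145, 145, 124, 101, 49, 43, 42, 23, 19.
145 GB → tape 1 (remaining 55 GB)
145 GB → tape 2 (remaining 55 GB)
124 GB → tape 3 (remaining 76 GB)
101 GB → tape 4 (remaining 99 GB)
49 GB → tape 1 (remaining 6 GB)
43 GB → tape 2 (remaining 12 GB)
42 GB → tape 3 (remaining 34 GB)
23 GB → tape 3 (remaining 11 GB)
19 GB → tape 4 (remaining 80 GB)
4 tapes × 200 GB = 800 GB; used 691 GB; unused 109 GB.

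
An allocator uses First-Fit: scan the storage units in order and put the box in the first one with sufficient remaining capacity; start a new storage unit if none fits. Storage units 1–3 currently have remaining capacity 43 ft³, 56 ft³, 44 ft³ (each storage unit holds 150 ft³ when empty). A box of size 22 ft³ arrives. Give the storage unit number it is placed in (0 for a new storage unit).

1

Storage units with room: storage unit 1 (43 ft³), storage unit 2 (56 ft³), storage unit 3 (44 ft³).
The first with room is storage unit 1.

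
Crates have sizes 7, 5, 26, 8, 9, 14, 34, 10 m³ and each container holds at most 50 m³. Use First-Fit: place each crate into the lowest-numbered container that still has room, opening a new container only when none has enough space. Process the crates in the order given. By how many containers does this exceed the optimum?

First-Fit: [7,5,26,8] [9,14,10] [34] → 3 containers.
Total size 113 m³; any packing needs at least ⌈113/50⌉ = 3 containers.
So 3 is already optimal.

0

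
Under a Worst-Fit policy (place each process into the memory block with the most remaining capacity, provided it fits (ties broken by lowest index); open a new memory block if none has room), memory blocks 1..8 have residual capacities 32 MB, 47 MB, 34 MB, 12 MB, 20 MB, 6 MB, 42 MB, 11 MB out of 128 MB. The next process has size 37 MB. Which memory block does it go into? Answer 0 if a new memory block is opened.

2

Memory blocks with room: memory block 2 (47 MB), memory block 7 (42 MB).
Most room is memory block 2 with 47 MB free.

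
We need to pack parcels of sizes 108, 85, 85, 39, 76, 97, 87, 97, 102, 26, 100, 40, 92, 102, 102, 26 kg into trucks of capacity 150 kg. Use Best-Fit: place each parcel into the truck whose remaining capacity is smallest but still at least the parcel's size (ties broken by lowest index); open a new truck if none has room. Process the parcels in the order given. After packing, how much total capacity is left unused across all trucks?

536

108 kg → truck 1 (remaining 42 kg)
85 kg → truck 2 (remaining 65 kg)
85 kg → truck 3 (remaining 65 kg)
39 kg → truck 1 (remaining 3 kg)
76 kg → truck 4 (remaining 74 kg)
97 kg → truck 5 (remaining 53 kg)
87 kg → truck 6 (remaining 63 kg)
97 kg → truck 7 (remaining 53 kg)
102 kg → truck 8 (remaining 48 kg)
26 kg → truck 8 (remaining 22 kg)
100 kg → truck 9 (remaining 50 kg)
40 kg → truck 9 (remaining 10 kg)
92 kg → truck 10 (remaining 58 kg)
102 kg → truck 11 (remaining 48 kg)
102 kg → truck 12 (remaining 48 kg)
26 kg → truck 11 (remaining 22 kg)
12 trucks × 150 kg = 1800 kg; used 1264 kg; unused 536 kg.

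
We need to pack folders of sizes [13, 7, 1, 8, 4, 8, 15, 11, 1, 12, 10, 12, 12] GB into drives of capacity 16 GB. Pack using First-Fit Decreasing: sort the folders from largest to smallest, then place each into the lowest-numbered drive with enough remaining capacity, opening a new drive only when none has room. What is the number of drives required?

Sorted descending: 15, 13, 12, 12, 12, 11, 10, 8, 8, 7, 4, 1, 1.
Put 15 GB in drive 1; 1 GB remain.
Put 13 GB in drive 2; 3 GB remain.
Put 12 GB in drive 3; 4 GB remain.
Put 12 GB in drive 4; 4 GB remain.
Put 12 GB in drive 5; 4 GB remain.
Put 11 GB in drive 6; 5 GB remain.
Put 10 GB in drive 7; 6 GB remain.
Put 8 GB in drive 8; 8 GB remain.
Put 8 GB in drive 8; 0 GB remain.
Put 7 GB in drive 9; 9 GB remain.
Put 4 GB in drive 3; 0 GB remain.
Put 1 GB in drive 1; 0 GB remain.
Put 1 GB in drive 2; 2 GB remain.

9 drives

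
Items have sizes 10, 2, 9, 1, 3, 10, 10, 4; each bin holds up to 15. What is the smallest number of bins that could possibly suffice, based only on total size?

Total size = 10 + 2 + 9 + 1 + 3 + 10 + 10 + 4 = 49.
⌈49 / 15⌉ = 4.

4 bins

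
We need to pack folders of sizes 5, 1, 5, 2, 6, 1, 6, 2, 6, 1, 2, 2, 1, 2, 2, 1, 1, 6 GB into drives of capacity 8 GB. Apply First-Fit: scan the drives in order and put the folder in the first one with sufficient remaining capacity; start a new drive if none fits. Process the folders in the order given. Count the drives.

7 drives

Put 5 GB in drive 1; 3 GB remain.
Put 1 GB in drive 1; 2 GB remain.
Put 5 GB in drive 2; 3 GB remain.
Put 2 GB in drive 1; 0 GB remain.
Put 6 GB in drive 3; 2 GB remain.
Put 1 GB in drive 2; 2 GB remain.
Put 6 GB in drive 4; 2 GB remain.
Put 2 GB in drive 2; 0 GB remain.
Put 6 GB in drive 5; 2 GB remain.
Put 1 GB in drive 3; 1 GB remain.
Put 2 GB in drive 4; 0 GB remain.
Put 2 GB in drive 5; 0 GB remain.
Put 1 GB in drive 3; 0 GB remain.
Put 2 GB in drive 6; 6 GB remain.
Put 2 GB in drive 6; 4 GB remain.
Put 1 GB in drive 6; 3 GB remain.
Put 1 GB in drive 6; 2 GB remain.
Put 6 GB in drive 7; 2 GB remain.
Final drives: [5,1,2] [5,1,2] [6,1,1] [6,2] [6,2] [2,2,1,1] [6].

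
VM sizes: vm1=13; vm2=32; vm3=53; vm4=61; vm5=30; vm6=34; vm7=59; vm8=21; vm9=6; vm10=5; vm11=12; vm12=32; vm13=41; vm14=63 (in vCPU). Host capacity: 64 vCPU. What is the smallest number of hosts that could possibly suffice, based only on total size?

8 hosts

Total size = 13 + 32 + 53 + 61 + 30 + 34 + 59 + 21 + 6 + 5 + 12 + 32 + 41 + 63 = 462 vCPU.
⌈462 / 64⌉ = 8.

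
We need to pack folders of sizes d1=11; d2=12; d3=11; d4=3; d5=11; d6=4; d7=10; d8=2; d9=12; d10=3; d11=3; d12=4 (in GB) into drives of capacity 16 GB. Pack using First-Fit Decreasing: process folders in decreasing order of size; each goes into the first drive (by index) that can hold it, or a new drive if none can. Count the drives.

Sorted descending: 12, 12, 11, 11, 11, 10, 4, 4, 3, 3, 3, 2.
Put 12 GB in drive 1; 4 GB remain.
Put 12 GB in drive 2; 4 GB remain.
Put 11 GB in drive 3; 5 GB remain.
Put 11 GB in drive 4; 5 GB remain.
Put 11 GB in drive 5; 5 GB remain.
Put 10 GB in drive 6; 6 GB remain.
Put 4 GB in drive 1; 0 GB remain.
Put 4 GB in drive 2; 0 GB remain.
Put 3 GB in drive 3; 2 GB remain.
Put 3 GB in drive 4; 2 GB remain.
Put 3 GB in drive 5; 2 GB remain.
Put 2 GB in drive 3; 0 GB remain.
Final drives: [12,4] [12,4] [11,3,2] [11,3] [11,3] [10].

6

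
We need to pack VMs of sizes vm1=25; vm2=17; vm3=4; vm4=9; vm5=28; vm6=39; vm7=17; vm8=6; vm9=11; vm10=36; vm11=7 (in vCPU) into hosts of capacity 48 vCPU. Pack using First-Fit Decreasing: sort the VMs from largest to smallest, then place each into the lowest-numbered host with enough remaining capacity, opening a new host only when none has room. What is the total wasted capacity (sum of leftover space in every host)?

41

Sorted descending: 39, 36, 28, 25, 17, 17, 11, 9, 7, 6, 4.
host 1: place 39 vCPU, 9 vCPU left
host 2: place 36 vCPU, 12 vCPU left
host 3: place 28 vCPU, 20 vCPU left
host 4: place 25 vCPU, 23 vCPU left
host 3: place 17 vCPU, 3 vCPU left
host 4: place 17 vCPU, 6 vCPU left
host 2: place 11 vCPU, 1 vCPU left
host 1: place 9 vCPU, 0 vCPU left
host 5: place 7 vCPU, 41 vCPU left
host 4: place 6 vCPU, 0 vCPU left
host 5: place 4 vCPU, 37 vCPU left
5 hosts × 48 vCPU = 240 vCPU; used 199 vCPU; unused 41 vCPU.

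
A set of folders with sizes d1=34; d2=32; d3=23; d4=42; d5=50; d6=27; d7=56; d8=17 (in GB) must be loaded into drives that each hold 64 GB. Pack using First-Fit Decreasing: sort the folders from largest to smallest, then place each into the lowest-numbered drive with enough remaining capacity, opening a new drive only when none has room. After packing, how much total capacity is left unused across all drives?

39

Sorted descending: 56, 50, 42, 34, 32, 27, 23, 17.
drive 1: place 56 GB, 8 GB left
drive 2: place 50 GB, 14 GB left
drive 3: place 42 GB, 22 GB left
drive 4: place 34 GB, 30 GB left
drive 5: place 32 GB, 32 GB left
drive 4: place 27 GB, 3 GB left
drive 5: place 23 GB, 9 GB left
drive 3: place 17 GB, 5 GB left
5 drives × 64 GB = 320 GB; used 281 GB; unused 39 GB.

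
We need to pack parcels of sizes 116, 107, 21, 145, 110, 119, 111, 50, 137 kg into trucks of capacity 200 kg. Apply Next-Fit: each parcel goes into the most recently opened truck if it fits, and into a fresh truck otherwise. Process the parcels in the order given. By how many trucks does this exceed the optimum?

Next-Fit: [116] [107,21] [145] [110] [119] [111,50] [137] → 7 trucks.
7 parcels exceed 100 kg (half the capacity), and no two of those can share a truck, so at least 7 trucks are needed.
So 7 is already optimal.

0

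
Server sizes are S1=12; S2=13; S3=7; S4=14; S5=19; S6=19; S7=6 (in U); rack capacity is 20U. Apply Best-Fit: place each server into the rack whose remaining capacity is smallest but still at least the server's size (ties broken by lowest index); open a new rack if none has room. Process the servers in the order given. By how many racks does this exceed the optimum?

Best-Fit: [12] [13,7] [14,6] [19] [19] → 5 racks.
Total size 90U; any packing needs at least ⌈90/20⌉ = 5 racks.
So 5 is already optimal.

0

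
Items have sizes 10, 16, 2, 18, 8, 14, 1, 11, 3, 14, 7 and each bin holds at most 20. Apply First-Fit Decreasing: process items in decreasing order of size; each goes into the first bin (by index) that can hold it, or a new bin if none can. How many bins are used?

6 bins

Sorted descending: 18, 16, 14, 14, 11, 10, 8, 7, 3, 2, 1.
18 → bin 1 (remaining 2)
16 → bin 2 (remaining 4)
14 → bin 3 (remaining 6)
14 → bin 4 (remaining 6)
11 → bin 5 (remaining 9)
10 → bin 6 (remaining 10)
8 → bin 5 (remaining 1)
7 → bin 6 (remaining 3)
3 → bin 2 (remaining 1)
2 → bin 1 (remaining 0)
1 → bin 2 (remaining 0)
Final bins: [18,2] [16,3,1] [14] [14] [11,8] [10,7].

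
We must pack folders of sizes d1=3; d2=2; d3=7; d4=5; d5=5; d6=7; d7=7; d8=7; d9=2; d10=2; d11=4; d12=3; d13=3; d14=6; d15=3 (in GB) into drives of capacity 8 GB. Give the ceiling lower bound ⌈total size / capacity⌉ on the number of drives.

Total size = 3 + 2 + 7 + 5 + 5 + 7 + 7 + 7 + 2 + 2 + 4 + 3 + 3 + 6 + 3 = 66 GB.
⌈66 / 8⌉ = 9.

9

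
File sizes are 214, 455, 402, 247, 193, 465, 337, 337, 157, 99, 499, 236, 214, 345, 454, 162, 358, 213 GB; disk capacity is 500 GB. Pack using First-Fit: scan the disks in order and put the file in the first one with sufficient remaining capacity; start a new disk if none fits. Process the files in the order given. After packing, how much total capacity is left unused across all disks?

Put 214 GB in disk 1; 286 GB remain.
Put 455 GB in disk 2; 45 GB remain.
Put 402 GB in disk 3; 98 GB remain.
Put 247 GB in disk 1; 39 GB remain.
Put 193 GB in disk 4; 307 GB remain.
Put 465 GB in disk 5; 35 GB remain.
Put 337 GB in disk 6; 163 GB remain.
Put 337 GB in disk 7; 163 GB remain.
Put 157 GB in disk 4; 150 GB remain.
Put 99 GB in disk 4; 51 GB remain.
Put 499 GB in disk 8; 1 GB remain.
Put 236 GB in disk 9; 264 GB remain.
Put 214 GB in disk 9; 50 GB remain.
Put 345 GB in disk 10; 155 GB remain.
Put 454 GB in disk 11; 46 GB remain.
Put 162 GB in disk 6; 1 GB remain.
Put 358 GB in disk 12; 142 GB remain.
Put 213 GB in disk 13; 287 GB remain.
13 disks × 500 GB = 6500 GB; used 5387 GB; unused 1113 GB.

1113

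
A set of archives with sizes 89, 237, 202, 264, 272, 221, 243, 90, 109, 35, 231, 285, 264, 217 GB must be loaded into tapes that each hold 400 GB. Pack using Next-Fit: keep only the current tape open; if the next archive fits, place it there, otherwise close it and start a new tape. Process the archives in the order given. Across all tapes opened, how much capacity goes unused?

1241

89 GB → tape 1 (remaining 311 GB)
237 GB → tape 1 (remaining 74 GB)
202 GB → tape 2 (remaining 198 GB)
264 GB → tape 3 (remaining 136 GB)
272 GB → tape 4 (remaining 128 GB)
221 GB → tape 5 (remaining 179 GB)
243 GB → tape 6 (remaining 157 GB)
90 GB → tape 6 (remaining 67 GB)
109 GB → tape 7 (remaining 291 GB)
35 GB → tape 7 (remaining 256 GB)
231 GB → tape 7 (remaining 25 GB)
285 GB → tape 8 (remaining 115 GB)
264 GB → tape 9 (remaining 136 GB)
217 GB → tape 10 (remaining 183 GB)
10 tapes × 400 GB = 4000 GB; used 2759 GB; unused 1241 GB.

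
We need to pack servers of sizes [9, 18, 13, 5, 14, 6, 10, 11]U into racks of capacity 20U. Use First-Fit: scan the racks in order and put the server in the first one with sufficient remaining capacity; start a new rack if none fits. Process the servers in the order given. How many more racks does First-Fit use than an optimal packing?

First-Fit: [9,5,6] [18] [13] [14] [10] [11] → 6 racks.
Total size 86U; any packing needs at least ⌈86/20⌉ = 5 racks.
An optimal packing achieves that bound: [18] [14,6] [13,5] [11,9] [10] → 5 racks.
Excess: 6 − 5 = 1.

1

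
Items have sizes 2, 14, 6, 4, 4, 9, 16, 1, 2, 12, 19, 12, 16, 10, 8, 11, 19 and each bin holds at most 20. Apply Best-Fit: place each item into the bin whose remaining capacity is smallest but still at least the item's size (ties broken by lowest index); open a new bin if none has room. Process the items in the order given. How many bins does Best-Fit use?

Put 2 in bin 1; 18 remain.
Put 14 in bin 1; 4 remain.
Put 6 in bin 2; 14 remain.
Put 4 in bin 1; 0 remain.
Put 4 in bin 2; 10 remain.
Put 9 in bin 2; 1 remain.
Put 16 in bin 3; 4 remain.
Put 1 in bin 2; 0 remain.
Put 2 in bin 3; 2 remain.
Put 12 in bin 4; 8 remain.
Put 19 in bin 5; 1 remain.
Put 12 in bin 6; 8 remain.
Put 16 in bin 7; 4 remain.
Put 10 in bin 8; 10 remain.
Put 8 in bin 4; 0 remain.
Put 11 in bin 9; 9 remain.
Put 19 in bin 10; 1 remain.

10 bins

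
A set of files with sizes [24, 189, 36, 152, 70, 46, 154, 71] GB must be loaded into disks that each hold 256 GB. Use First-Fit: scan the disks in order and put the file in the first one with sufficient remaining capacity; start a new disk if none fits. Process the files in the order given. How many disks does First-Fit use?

4 disks

24 GB → disk 1 (remaining 232 GB)
189 GB → disk 1 (remaining 43 GB)
36 GB → disk 1 (remaining 7 GB)
152 GB → disk 2 (remaining 104 GB)
70 GB → disk 2 (remaining 34 GB)
46 GB → disk 3 (remaining 210 GB)
154 GB → disk 3 (remaining 56 GB)
71 GB → disk 4 (remaining 185 GB)
Final disks: [24,189,36] [152,70] [46,154] [71].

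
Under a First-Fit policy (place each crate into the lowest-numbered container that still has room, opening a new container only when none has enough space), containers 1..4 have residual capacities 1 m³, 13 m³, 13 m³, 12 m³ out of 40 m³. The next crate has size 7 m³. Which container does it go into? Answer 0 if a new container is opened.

2

Containers with room: container 2 (13 m³), container 3 (13 m³), container 4 (12 m³).
The first with room is container 2.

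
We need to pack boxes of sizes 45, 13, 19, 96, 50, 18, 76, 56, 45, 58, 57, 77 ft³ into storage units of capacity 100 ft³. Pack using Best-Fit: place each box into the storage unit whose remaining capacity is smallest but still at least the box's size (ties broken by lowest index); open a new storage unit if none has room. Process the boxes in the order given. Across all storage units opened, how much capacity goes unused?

190

45 ft³ → storage unit 1 (remaining 55 ft³)
13 ft³ → storage unit 1 (remaining 42 ft³)
19 ft³ → storage unit 1 (remaining 23 ft³)
96 ft³ → storage unit 2 (remaining 4 ft³)
50 ft³ → storage unit 3 (remaining 50 ft³)
18 ft³ → storage unit 1 (remaining 5 ft³)
76 ft³ → storage unit 4 (remaining 24 ft³)
56 ft³ → storage unit 5 (remaining 44 ft³)
45 ft³ → storage unit 3 (remaining 5 ft³)
58 ft³ → storage unit 6 (remaining 42 ft³)
57 ft³ → storage unit 7 (remaining 43 ft³)
77 ft³ → storage unit 8 (remaining 23 ft³)
8 storage units × 100 ft³ = 800 ft³; used 610 ft³; unused 190 ft³.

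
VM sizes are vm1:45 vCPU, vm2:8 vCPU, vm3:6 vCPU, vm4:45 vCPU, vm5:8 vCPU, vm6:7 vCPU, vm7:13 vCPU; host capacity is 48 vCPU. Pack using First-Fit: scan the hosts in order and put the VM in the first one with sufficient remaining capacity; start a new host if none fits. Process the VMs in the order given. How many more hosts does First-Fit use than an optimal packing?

0

First-Fit: [45] [8,6,8,7,13] [45] → 3 hosts.
Total size 132 vCPU; any packing needs at least ⌈132/48⌉ = 3 hosts.
So 3 is already optimal.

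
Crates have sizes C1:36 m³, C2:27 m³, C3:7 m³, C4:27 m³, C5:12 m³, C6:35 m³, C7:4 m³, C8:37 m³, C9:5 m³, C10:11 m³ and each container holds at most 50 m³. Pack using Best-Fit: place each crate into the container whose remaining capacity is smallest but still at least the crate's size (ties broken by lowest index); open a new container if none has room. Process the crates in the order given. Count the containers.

container 1: place C1 (36 m³), 14 m³ left
container 2: place C2 (27 m³), 23 m³ left
container 1: place C3 (7 m³), 7 m³ left
container 3: place C4 (27 m³), 23 m³ left
container 2: place C5 (12 m³), 11 m³ left
container 4: place C6 (35 m³), 15 m³ left
container 1: place C7 (4 m³), 3 m³ left
container 5: place C8 (37 m³), 13 m³ left
container 2: place C9 (5 m³), 6 m³ left
container 5: place C10 (11 m³), 2 m³ left

5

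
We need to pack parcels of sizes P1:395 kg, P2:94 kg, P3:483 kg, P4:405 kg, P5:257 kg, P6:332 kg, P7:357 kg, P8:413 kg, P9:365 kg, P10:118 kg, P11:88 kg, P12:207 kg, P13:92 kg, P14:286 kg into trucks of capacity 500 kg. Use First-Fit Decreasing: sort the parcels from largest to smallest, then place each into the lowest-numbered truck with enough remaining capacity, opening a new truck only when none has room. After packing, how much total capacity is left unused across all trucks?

608

Sorted descending: 483, 413, 405, 395, 365, 357, 332, 286, 257, 207, 118, 94, 92, 88.
Put 483 kg in truck 1; 17 kg remain.
Put 413 kg in truck 2; 87 kg remain.
Put 405 kg in truck 3; 95 kg remain.
Put 395 kg in truck 4; 105 kg remain.
Put 365 kg in truck 5; 135 kg remain.
Put 357 kg in truck 6; 143 kg remain.
Put 332 kg in truck 7; 168 kg remain.
Put 286 kg in truck 8; 214 kg remain.
Put 257 kg in truck 9; 243 kg remain.
Put 207 kg in truck 8; 7 kg remain.
Put 118 kg in truck 5; 17 kg remain.
Put 94 kg in truck 3; 1 kg remain.
Put 92 kg in truck 4; 13 kg remain.
Put 88 kg in truck 6; 55 kg remain.
9 trucks × 500 kg = 4500 kg; used 3892 kg; unused 608 kg.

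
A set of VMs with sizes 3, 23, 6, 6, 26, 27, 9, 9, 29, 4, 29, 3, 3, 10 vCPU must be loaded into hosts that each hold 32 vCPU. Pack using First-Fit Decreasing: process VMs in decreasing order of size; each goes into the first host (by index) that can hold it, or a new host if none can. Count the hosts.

Sorted descending: 29, 29, 27, 26, 23, 10, 9, 9, 6, 6, 4, 3, 3, 3.
Put 29 vCPU in host 1; 3 vCPU remain.
Put 29 vCPU in host 2; 3 vCPU remain.
Put 27 vCPU in host 3; 5 vCPU remain.
Put 26 vCPU in host 4; 6 vCPU remain.
Put 23 vCPU in host 5; 9 vCPU remain.
Put 10 vCPU in host 6; 22 vCPU remain.
Put 9 vCPU in host 5; 0 vCPU remain.
Put 9 vCPU in host 6; 13 vCPU remain.
Put 6 vCPU in host 4; 0 vCPU remain.
Put 6 vCPU in host 6; 7 vCPU remain.
Put 4 vCPU in host 3; 1 vCPU remain.
Put 3 vCPU in host 1; 0 vCPU remain.
Put 3 vCPU in host 2; 0 vCPU remain.
Put 3 vCPU in host 6; 4 vCPU remain.

6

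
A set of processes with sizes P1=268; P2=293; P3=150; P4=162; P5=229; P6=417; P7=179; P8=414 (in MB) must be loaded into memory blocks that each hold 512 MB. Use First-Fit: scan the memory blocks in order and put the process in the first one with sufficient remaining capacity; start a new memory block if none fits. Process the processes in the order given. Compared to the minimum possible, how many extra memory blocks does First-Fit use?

First-Fit: [268,150] [293,162] [229,179] [417] [414] → 5 memory blocks.
Total size 2112 MB; any packing needs at least ⌈2112/512⌉ = 5 memory blocks.
So 5 is already optimal.

0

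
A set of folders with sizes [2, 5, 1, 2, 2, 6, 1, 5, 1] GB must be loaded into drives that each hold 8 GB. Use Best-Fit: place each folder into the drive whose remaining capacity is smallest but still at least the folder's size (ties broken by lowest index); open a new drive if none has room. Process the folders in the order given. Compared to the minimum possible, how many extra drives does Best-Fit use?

0

Best-Fit: [2,5,1] [2,2] [6,1,1] [5] → 4 drives.
Total size 25 GB; any packing needs at least ⌈25/8⌉ = 4 drives.
So 4 is already optimal.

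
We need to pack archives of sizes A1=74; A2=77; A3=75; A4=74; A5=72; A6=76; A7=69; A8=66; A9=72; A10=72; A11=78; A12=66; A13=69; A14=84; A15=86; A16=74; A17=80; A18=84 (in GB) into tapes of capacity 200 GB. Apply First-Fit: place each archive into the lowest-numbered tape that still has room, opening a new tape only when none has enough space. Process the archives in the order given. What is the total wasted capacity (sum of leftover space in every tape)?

tape 1: place A1 (74 GB), 126 GB left
tape 1: place A2 (77 GB), 49 GB left
tape 2: place A3 (75 GB), 125 GB left
tape 2: place A4 (74 GB), 51 GB left
tape 3: place A5 (72 GB), 128 GB left
tape 3: place A6 (76 GB), 52 GB left
tape 4: place A7 (69 GB), 131 GB left
tape 4: place A8 (66 GB), 65 GB left
tape 5: place A9 (72 GB), 128 GB left
tape 5: place A10 (72 GB), 56 GB left
tape 6: place A11 (78 GB), 122 GB left
tape 6: place A12 (66 GB), 56 GB left
tape 7: place A13 (69 GB), 131 GB left
tape 7: place A14 (84 GB), 47 GB left
tape 8: place A15 (86 GB), 114 GB left
tape 8: place A16 (74 GB), 40 GB left
tape 9: place A17 (80 GB), 120 GB left
tape 9: place A18 (84 GB), 36 GB left
9 tapes × 200 GB = 1800 GB; used 1348 GB; unused 452 GB.

452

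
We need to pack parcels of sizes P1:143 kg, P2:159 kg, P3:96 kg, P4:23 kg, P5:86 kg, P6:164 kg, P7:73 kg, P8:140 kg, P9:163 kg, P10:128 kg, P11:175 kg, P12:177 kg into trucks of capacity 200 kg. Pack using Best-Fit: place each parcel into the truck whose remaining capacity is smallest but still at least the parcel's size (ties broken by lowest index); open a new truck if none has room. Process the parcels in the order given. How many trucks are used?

10

truck 1: place P1 (143 kg), 57 kg left
truck 2: place P2 (159 kg), 41 kg left
truck 3: place P3 (96 kg), 104 kg left
truck 2: place P4 (23 kg), 18 kg left
truck 3: place P5 (86 kg), 18 kg left
truck 4: place P6 (164 kg), 36 kg left
truck 5: place P7 (73 kg), 127 kg left
truck 6: place P8 (140 kg), 60 kg left
truck 7: place P9 (163 kg), 37 kg left
truck 8: place P10 (128 kg), 72 kg left
truck 9: place P11 (175 kg), 25 kg left
truck 10: place P12 (177 kg), 23 kg left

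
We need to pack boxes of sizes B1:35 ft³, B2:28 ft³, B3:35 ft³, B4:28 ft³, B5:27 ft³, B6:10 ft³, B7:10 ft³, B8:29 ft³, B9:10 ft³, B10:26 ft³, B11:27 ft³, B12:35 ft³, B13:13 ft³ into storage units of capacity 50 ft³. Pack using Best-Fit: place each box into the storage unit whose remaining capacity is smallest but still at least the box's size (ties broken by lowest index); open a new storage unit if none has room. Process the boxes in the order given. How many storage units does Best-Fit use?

9 storage units

B1 (35 ft³) → storage unit 1 (remaining 15 ft³)
B2 (28 ft³) → storage unit 2 (remaining 22 ft³)
B3 (35 ft³) → storage unit 3 (remaining 15 ft³)
B4 (28 ft³) → storage unit 4 (remaining 22 ft³)
B5 (27 ft³) → storage unit 5 (remaining 23 ft³)
B6 (10 ft³) → storage unit 1 (remaining 5 ft³)
B7 (10 ft³) → storage unit 3 (remaining 5 ft³)
B8 (29 ft³) → storage unit 6 (remaining 21 ft³)
B9 (10 ft³) → storage unit 6 (remaining 11 ft³)
B10 (26 ft³) → storage unit 7 (remaining 24 ft³)
B11 (27 ft³) → storage unit 8 (remaining 23 ft³)
B12 (35 ft³) → storage unit 9 (remaining 15 ft³)
B13 (13 ft³) → storage unit 9 (remaining 2 ft³)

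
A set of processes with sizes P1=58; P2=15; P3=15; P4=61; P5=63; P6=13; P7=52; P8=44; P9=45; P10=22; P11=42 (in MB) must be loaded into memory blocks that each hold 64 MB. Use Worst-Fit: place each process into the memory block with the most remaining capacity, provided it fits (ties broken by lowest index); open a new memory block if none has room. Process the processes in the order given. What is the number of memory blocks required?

memory block 1: place P1 (58 MB), 6 MB left
memory block 2: place P2 (15 MB), 49 MB left
memory block 2: place P3 (15 MB), 34 MB left
memory block 3: place P4 (61 MB), 3 MB left
memory block 4: place P5 (63 MB), 1 MB left
memory block 2: place P6 (13 MB), 21 MB left
memory block 5: place P7 (52 MB), 12 MB left
memory block 6: place P8 (44 MB), 20 MB left
memory block 7: place P9 (45 MB), 19 MB left
memory block 8: place P10 (22 MB), 42 MB left
memory block 8: place P11 (42 MB), 0 MB left

8 memory blocks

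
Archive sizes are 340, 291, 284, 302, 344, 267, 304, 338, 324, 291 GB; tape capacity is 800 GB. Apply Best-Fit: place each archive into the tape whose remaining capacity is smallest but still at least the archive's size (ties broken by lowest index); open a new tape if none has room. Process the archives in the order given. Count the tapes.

5

tape 1: place 340 GB, 460 GB left
tape 1: place 291 GB, 169 GB left
tape 2: place 284 GB, 516 GB left
tape 2: place 302 GB, 214 GB left
tape 3: place 344 GB, 456 GB left
tape 3: place 267 GB, 189 GB left
tape 4: place 304 GB, 496 GB left
tape 4: place 338 GB, 158 GB left
tape 5: place 324 GB, 476 GB left
tape 5: place 291 GB, 185 GB left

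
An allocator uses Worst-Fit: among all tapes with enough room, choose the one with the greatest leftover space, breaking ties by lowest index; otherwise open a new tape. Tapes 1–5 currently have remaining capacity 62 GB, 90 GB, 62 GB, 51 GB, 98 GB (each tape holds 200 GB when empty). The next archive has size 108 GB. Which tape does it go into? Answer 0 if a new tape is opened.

0

No tape has ≥ 108 GB free, so a new tape is opened.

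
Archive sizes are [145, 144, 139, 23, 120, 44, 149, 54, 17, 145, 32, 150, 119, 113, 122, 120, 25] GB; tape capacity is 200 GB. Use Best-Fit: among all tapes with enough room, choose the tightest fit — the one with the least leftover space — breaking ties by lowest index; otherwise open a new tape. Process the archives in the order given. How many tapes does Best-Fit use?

tape 1: place 145 GB, 55 GB left
tape 2: place 144 GB, 56 GB left
tape 3: place 139 GB, 61 GB left
tape 1: place 23 GB, 32 GB left
tape 4: place 120 GB, 80 GB left
tape 2: place 44 GB, 12 GB left
tape 5: place 149 GB, 51 GB left
tape 3: place 54 GB, 7 GB left
tape 1: place 17 GB, 15 GB left
tape 6: place 145 GB, 55 GB left
tape 5: place 32 GB, 19 GB left
tape 7: place 150 GB, 50 GB left
tape 8: place 119 GB, 81 GB left
tape 9: place 113 GB, 87 GB left
tape 10: place 122 GB, 78 GB left
tape 11: place 120 GB, 80 GB left
tape 7: place 25 GB, 25 GB left
Final tapes: [145,23,17] [144,44] [139,54] [120] [149,32] [145] [150,25] [119] [113] [122] [120].

11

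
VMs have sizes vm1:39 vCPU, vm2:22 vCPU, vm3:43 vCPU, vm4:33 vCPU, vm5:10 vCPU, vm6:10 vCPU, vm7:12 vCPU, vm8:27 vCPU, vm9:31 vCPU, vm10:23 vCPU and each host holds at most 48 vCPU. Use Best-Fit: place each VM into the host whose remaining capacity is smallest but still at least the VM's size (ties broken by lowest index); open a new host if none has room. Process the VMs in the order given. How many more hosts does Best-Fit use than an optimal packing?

Best-Fit: [39] [22,10,12] [43] [33,10] [27] [31] [23] → 7 hosts.
Total size 250 vCPU; any packing needs at least ⌈250/48⌉ = 6 hosts.
An optimal packing achieves that bound: [43] [39] [33,12] [31,10] [27,10] [23,22] → 6 hosts.
Excess: 7 − 6 = 1.

1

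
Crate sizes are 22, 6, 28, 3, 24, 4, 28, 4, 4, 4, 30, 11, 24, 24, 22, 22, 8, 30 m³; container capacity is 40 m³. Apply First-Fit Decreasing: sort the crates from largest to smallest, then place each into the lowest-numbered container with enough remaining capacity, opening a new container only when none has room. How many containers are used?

Sorted descending: 30, 30, 28, 28, 24, 24, 24, 22, 22, 22, 11, 8, 6, 4, 4, 4, 4, 3.
30 m³ → container 1 (remaining 10 m³)
30 m³ → container 2 (remaining 10 m³)
28 m³ → container 3 (remaining 12 m³)
28 m³ → container 4 (remaining 12 m³)
24 m³ → container 5 (remaining 16 m³)
24 m³ → container 6 (remaining 16 m³)
24 m³ → container 7 (remaining 16 m³)
22 m³ → container 8 (remaining 18 m³)
22 m³ → container 9 (remaining 18 m³)
22 m³ → container 10 (remaining 18 m³)
11 m³ → container 3 (remaining 1 m³)
8 m³ → container 1 (remaining 2 m³)
6 m³ → container 2 (remaining 4 m³)
4 m³ → container 2 (remaining 0 m³)
4 m³ → container 4 (remaining 8 m³)
4 m³ → container 4 (remaining 4 m³)
4 m³ → container 4 (remaining 0 m³)
3 m³ → container 5 (remaining 13 m³)
Final containers: [30,8] [30,6,4] [28,11] [28,4,4,4] [24,3] [24] [24] [22] [22] [22].

10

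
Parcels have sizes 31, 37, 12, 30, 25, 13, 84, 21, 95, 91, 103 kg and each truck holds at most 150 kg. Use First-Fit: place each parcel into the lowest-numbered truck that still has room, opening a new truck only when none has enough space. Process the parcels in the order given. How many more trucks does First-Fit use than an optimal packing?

First-Fit: [31,37,12,30,25,13] [84,21] [95] [91] [103] → 5 trucks.
Total size 542 kg; any packing needs at least ⌈542/150⌉ = 4 trucks.
An optimal packing achieves that bound: [103,37] [95,31,21] [91,30,25] [84,13,12] → 4 trucks.
Excess: 5 − 4 = 1.

1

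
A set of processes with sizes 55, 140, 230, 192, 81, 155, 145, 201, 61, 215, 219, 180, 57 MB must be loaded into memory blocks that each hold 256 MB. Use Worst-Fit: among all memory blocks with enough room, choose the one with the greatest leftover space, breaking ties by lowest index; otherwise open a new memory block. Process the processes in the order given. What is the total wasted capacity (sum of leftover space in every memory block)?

Put 55 MB in memory block 1; 201 MB remain.
Put 140 MB in memory block 1; 61 MB remain.
Put 230 MB in memory block 2; 26 MB remain.
Put 192 MB in memory block 3; 64 MB remain.
Put 81 MB in memory block 4; 175 MB remain.
Put 155 MB in memory block 4; 20 MB remain.
Put 145 MB in memory block 5; 111 MB remain.
Put 201 MB in memory block 6; 55 MB remain.
Put 61 MB in memory block 5; 50 MB remain.
Put 215 MB in memory block 7; 41 MB remain.
Put 219 MB in memory block 8; 37 MB remain.
Put 180 MB in memory block 9; 76 MB remain.
Put 57 MB in memory block 9; 19 MB remain.
9 memory blocks × 256 MB = 2304 MB; used 1931 MB; unused 373 MB.

373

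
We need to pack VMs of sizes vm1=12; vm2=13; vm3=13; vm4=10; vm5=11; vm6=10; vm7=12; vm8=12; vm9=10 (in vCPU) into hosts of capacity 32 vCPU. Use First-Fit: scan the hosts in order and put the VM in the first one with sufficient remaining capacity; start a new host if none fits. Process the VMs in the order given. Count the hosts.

host 1: place vm1 (12 vCPU), 20 vCPU left
host 1: place vm2 (13 vCPU), 7 vCPU left
host 2: place vm3 (13 vCPU), 19 vCPU left
host 2: place vm4 (10 vCPU), 9 vCPU left
host 3: place vm5 (11 vCPU), 21 vCPU left
host 3: place vm6 (10 vCPU), 11 vCPU left
host 4: place vm7 (12 vCPU), 20 vCPU left
host 4: place vm8 (12 vCPU), 8 vCPU left
host 3: place vm9 (10 vCPU), 1 vCPU left

4 hosts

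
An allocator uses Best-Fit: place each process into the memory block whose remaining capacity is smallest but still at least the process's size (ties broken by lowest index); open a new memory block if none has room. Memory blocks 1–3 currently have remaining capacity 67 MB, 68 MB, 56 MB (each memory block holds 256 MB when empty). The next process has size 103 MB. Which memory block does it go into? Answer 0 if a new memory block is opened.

0

No memory block has ≥ 103 MB free, so a new memory block is opened.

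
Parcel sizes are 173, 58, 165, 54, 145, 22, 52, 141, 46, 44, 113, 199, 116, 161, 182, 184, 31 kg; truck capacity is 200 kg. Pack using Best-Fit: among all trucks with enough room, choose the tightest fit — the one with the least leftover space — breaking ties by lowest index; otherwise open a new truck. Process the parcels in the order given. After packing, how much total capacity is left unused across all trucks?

Put 173 kg in truck 1; 27 kg remain.
Put 58 kg in truck 2; 142 kg remain.
Put 165 kg in truck 3; 35 kg remain.
Put 54 kg in truck 2; 88 kg remain.
Put 145 kg in truck 4; 55 kg remain.
Put 22 kg in truck 1; 5 kg remain.
Put 52 kg in truck 4; 3 kg remain.
Put 141 kg in truck 5; 59 kg remain.
Put 46 kg in truck 5; 13 kg remain.
Put 44 kg in truck 2; 44 kg remain.
Put 113 kg in truck 6; 87 kg remain.
Put 199 kg in truck 7; 1 kg remain.
Put 116 kg in truck 8; 84 kg remain.
Put 161 kg in truck 9; 39 kg remain.
Put 182 kg in truck 10; 18 kg remain.
Put 184 kg in truck 11; 16 kg remain.
Put 31 kg in truck 3; 4 kg remain.
11 trucks × 200 kg = 2200 kg; used 1886 kg; unused 314 kg.

314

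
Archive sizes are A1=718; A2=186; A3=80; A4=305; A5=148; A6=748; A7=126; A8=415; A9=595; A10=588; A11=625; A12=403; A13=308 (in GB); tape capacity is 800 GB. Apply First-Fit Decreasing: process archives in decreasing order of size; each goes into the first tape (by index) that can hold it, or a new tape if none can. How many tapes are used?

Sorted descending: 748, 718, 625, 595, 588, 415, 403, 308, 305, 186, 148, 126, 80.
Put 748 GB in tape 1; 52 GB remain.
Put 718 GB in tape 2; 82 GB remain.
Put 625 GB in tape 3; 175 GB remain.
Put 595 GB in tape 4; 205 GB remain.
Put 588 GB in tape 5; 212 GB remain.
Put 415 GB in tape 6; 385 GB remain.
Put 403 GB in tape 7; 397 GB remain.
Put 308 GB in tape 6; 77 GB remain.
Put 305 GB in tape 7; 92 GB remain.
Put 186 GB in tape 4; 19 GB remain.
Put 148 GB in tape 3; 27 GB remain.
Put 126 GB in tape 5; 86 GB remain.
Put 80 GB in tape 2; 2 GB remain.
Final tapes: [748] [718,80] [625,148] [595,186] [588,126] [415,308] [403,305].

7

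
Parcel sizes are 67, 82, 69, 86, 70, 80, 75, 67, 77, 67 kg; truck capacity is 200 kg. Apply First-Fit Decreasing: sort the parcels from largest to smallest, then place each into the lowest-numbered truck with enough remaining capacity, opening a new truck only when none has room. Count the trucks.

Sorted descending: 86, 82, 80, 77, 75, 70, 69, 67, 67, 67.
truck 1: place 86 kg, 114 kg left
truck 1: place 82 kg, 32 kg left
truck 2: place 80 kg, 120 kg left
truck 2: place 77 kg, 43 kg left
truck 3: place 75 kg, 125 kg left
truck 3: place 70 kg, 55 kg left
truck 4: place 69 kg, 131 kg left
truck 4: place 67 kg, 64 kg left
truck 5: place 67 kg, 133 kg left
truck 5: place 67 kg, 66 kg left
Final trucks: [86,82] [80,77] [75,70] [69,67] [67,67].

5 trucks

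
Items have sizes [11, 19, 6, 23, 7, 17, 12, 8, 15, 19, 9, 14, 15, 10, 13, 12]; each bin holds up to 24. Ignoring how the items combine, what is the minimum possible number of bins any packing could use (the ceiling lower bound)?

Total size = 11 + 19 + 6 + 23 + 7 + 17 + 12 + 8 + 15 + 19 + 9 + 14 + 15 + 10 + 13 + 12 = 210.
⌈210 / 24⌉ = 9.

9 bins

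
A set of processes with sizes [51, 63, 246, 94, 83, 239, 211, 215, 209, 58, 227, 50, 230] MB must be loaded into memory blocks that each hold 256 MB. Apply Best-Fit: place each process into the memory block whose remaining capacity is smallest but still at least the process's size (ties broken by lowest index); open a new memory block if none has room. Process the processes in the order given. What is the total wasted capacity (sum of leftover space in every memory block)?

memory block 1: place 51 MB, 205 MB left
memory block 1: place 63 MB, 142 MB left
memory block 2: place 246 MB, 10 MB left
memory block 1: place 94 MB, 48 MB left
memory block 3: place 83 MB, 173 MB left
memory block 4: place 239 MB, 17 MB left
memory block 5: place 211 MB, 45 MB left
memory block 6: place 215 MB, 41 MB left
memory block 7: place 209 MB, 47 MB left
memory block 3: place 58 MB, 115 MB left
memory block 8: place 227 MB, 29 MB left
memory block 3: place 50 MB, 65 MB left
memory block 9: place 230 MB, 26 MB left
9 memory blocks × 256 MB = 2304 MB; used 1976 MB; unused 328 MB.

328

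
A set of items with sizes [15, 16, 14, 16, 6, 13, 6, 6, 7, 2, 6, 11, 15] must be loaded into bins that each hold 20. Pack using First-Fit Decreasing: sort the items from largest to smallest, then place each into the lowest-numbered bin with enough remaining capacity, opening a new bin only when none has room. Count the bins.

Sorted descending: 16, 16, 15, 15, 14, 13, 11, 7, 6, 6, 6, 6, 2.
16 → bin 1 (remaining 4)
16 → bin 2 (remaining 4)
15 → bin 3 (remaining 5)
15 → bin 4 (remaining 5)
14 → bin 5 (remaining 6)
13 → bin 6 (remaining 7)
11 → bin 7 (remaining 9)
7 → bin 6 (remaining 0)
6 → bin 5 (remaining 0)
6 → bin 7 (remaining 3)
6 → bin 8 (remaining 14)
6 → bin 8 (remaining 8)
2 → bin 1 (remaining 2)
Final bins: [16,2] [16] [15] [15] [14,6] [13,7] [11,6] [6,6].

8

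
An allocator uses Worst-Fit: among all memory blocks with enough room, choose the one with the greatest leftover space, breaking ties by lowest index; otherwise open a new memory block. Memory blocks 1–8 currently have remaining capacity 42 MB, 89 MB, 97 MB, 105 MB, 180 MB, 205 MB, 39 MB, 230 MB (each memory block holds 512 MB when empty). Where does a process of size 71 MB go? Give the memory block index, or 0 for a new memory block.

Memory blocks with room: memory block 2 (89 MB), memory block 3 (97 MB), memory block 4 (105 MB), memory block 5 (180 MB), memory block 6 (205 MB), memory block 8 (230 MB).
Most room is memory block 8 with 230 MB free.

8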